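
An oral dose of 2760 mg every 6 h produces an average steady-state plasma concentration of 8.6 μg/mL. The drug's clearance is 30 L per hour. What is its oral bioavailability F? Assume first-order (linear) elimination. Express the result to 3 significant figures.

0.561

F·D/τ = CL·Css at steady state → F = CL·Css·τ / D.
F = 30 × 8.6 × 6 / 2760 = 0.561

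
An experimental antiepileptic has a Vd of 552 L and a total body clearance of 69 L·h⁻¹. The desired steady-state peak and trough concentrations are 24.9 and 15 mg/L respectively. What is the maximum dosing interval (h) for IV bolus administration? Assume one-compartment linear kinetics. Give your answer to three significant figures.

k = CL / Vd = 69.00 / 552.0 = 0.1250 h⁻¹
Between IV bolus doses, concentration decays as C = C₀·e^(−kτ), so C_peak/C_trough = e^(kτ).
τ_max = ln(C_peak/C_trough) / k = ln(24.9/15) / 0.1250 = 0.5068 / 0.1250 = 4.054 h

4.05 h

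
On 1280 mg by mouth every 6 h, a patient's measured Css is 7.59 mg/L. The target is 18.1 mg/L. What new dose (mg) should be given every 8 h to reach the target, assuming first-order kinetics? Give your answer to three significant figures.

With linear kinetics, Css is proportional to dose rate (D/τ) at fixed clearance.
D₂ = D₁ × (Css,target / Css,current) × (τ₂/τ₁) = 1280 × (18.1/7.59) × (8/6) = 4070 mg

4070 mg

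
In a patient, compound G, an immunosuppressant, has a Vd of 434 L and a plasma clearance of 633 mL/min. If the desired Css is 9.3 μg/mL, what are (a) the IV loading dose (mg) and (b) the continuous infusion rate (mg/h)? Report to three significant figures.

(a) 4040 mg; (b) 353 mg/h

Loading dose = Vd × C = 434.0 × 9.3 = 4036 mg
Convert clearance: 633 mL/min × 60 min/h ÷ 1000 mL/L = 37.98 L/h
Maintenance: replace elimination → rate = CL × Css = 37.98 × 9.3 = 353.2 mg/h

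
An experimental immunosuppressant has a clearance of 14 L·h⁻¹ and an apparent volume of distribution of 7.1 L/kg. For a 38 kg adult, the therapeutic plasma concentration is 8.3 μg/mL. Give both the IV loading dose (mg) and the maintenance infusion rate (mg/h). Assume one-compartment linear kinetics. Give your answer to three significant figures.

Vd(total) = 38 kg × 7.1 L/kg = 269.8 L
Loading dose = Vd × C = 269.8 × 8.3 = 2239 mg
Maintenance: replace elimination → rate = CL × Css = 14.00 × 8.3 = 116.2 mg/h

(a) 2240 mg; (b) 116 mg/h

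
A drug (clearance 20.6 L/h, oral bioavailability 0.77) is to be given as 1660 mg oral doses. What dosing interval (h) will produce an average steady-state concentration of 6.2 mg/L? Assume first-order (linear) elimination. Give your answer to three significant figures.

10.0 h

F·D/τ = CL·Css → τ = F·D / (CL·Css).
τ = 0.77 × 1660 / (20.6 × 6.2) = 10.01 h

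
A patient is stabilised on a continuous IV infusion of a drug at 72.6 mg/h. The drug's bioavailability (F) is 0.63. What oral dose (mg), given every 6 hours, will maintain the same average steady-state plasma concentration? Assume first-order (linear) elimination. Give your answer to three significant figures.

To maintain the same Css, the systemic dosing rate must be unchanged: F·D/τ = infusion rate.
D = rate × τ / F = 72.6 × 6 / 0.63 = 691.4 mg

691 mg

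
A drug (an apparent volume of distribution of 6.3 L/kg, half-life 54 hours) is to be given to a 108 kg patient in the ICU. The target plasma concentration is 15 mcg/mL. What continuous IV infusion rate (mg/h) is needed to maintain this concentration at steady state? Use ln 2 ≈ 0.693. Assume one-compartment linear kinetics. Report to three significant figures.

131 mg/h

Vd = 6.3 L/kg × 108 kg = 680.4 L
CL = 0.693 × Vd / t½ = 0.693 × 680.4 / 54 = 8.732 L/h
Infusion rate = CL × Css = 8.732 × 15 = 131.0 mg/h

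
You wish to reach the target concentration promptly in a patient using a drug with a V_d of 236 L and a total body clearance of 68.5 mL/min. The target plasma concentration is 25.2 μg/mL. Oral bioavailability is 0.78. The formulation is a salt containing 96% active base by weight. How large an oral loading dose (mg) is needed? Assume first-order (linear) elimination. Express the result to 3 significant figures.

LD = Vd × C / F / S = 236.0 × 25.20 / 0.78 / 0.96 = 7942 mg

7940 mg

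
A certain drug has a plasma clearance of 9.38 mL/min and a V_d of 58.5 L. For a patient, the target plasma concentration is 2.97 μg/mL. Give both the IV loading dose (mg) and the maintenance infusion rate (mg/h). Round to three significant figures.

(a) 174 mg; (b) 1.67 mg/h

Loading: fill Vd to C_target → 58.50 L × 2.97 mg/L = 173.7 mg
CL = 9.38 mL/min × 60/1000 = 0.5628 L/h
Maintenance: replace elimination → rate = CL × Css = 0.5628 × 2.97 = 1.672 mg/h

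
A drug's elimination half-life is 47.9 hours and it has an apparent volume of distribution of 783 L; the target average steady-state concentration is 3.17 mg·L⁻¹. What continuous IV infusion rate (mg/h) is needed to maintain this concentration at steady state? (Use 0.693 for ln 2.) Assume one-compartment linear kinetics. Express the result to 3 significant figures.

35.9 mg/h

CL = ln 2 · Vd / t½ = 0.693 × 783.0 / 47.9 = 11.33 L/h
Infusion rate = CL × Css = 11.33 × 3.17 = 35.92 mg/h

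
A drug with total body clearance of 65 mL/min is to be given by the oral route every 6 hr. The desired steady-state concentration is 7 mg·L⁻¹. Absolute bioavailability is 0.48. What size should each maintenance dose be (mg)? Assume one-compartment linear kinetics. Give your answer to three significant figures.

Convert clearance: 65 mL/min × 60 min/h ÷ 1000 mL/L = 3.900 L/h
D = CL × Css × τ / F = 3.900 × 7 × 6 / 0.48 = 341.3 mg

341 mg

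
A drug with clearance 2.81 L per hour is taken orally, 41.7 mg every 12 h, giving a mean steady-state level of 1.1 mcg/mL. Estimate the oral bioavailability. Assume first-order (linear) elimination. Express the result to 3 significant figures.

F·D/τ = CL·Css at steady state → F = CL·Css·τ / D.
F = 2.81 × 1.1 × 12 / 41.7 = 0.889

0.889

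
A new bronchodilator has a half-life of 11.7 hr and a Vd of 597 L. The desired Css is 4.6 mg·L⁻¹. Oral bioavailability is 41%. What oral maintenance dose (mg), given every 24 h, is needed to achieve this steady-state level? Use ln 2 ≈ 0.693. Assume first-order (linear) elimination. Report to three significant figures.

CL = 0.693 × Vd / t½ = 0.693 × 597.0 / 11.7 = 35.36 L/h
D = CL × Css × τ / F = 35.36 × 4.6 × 24 / 0.41 = 9521 mg

9520 mg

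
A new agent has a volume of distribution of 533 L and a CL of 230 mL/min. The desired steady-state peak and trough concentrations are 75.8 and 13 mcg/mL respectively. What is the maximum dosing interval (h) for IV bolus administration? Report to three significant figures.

CL = 230 mL/min = 230 × 0.06 = 13.80 L/h
k = CL / Vd = 13.80 / 533.0 = 0.02589 h⁻¹
Between IV bolus doses, concentration decays as C = C₀·e^(−kτ), so C_peak/C_trough = e^(kτ).
τ_max = ln(C_peak/C_trough) / k = ln(75.8/13) / 0.02589 = 1.763 / 0.02589 = 68.10 h

68.1 h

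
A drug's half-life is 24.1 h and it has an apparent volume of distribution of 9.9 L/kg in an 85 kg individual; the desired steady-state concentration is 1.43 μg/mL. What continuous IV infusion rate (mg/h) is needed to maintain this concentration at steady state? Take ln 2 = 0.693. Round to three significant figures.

Total Vd = 9.9 × 85 = 841.5 L
CL = 0.693 × Vd / t½ = 0.693 × 841.5 / 24.1 = 24.20 L/h
Infusion rate = CL × Css = 24.20 × 1.43 = 34.61 mg/h

34.6 mg/h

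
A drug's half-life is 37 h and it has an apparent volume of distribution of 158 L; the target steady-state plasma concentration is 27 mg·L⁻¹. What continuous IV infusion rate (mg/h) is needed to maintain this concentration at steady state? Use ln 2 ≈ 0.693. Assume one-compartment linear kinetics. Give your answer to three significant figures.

79.9 mg/h

CL = 0.693 × Vd / t½ = 0.693 × 158.0 / 37 = 2.959 L/h
Infusion rate = CL × Css = 2.959 × 27 = 79.89 mg/h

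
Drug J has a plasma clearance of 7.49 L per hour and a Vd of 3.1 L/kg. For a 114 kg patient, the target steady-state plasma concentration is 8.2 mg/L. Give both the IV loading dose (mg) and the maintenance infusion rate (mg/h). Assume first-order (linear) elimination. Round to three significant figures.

Vd = 3.1 L/kg × 114 kg = 353.4 L
Loading dose = Vd × C = 353.4 × 8.2 = 2898 mg
Maintenance: replace elimination → rate = CL × Css = 7.490 × 8.2 = 61.42 mg/h

(a) 2900 mg; (b) 61.4 mg/h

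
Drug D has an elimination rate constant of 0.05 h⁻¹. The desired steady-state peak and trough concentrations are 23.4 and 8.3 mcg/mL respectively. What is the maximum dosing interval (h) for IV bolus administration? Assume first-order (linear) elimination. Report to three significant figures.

20.7 h

Between IV bolus doses, concentration decays as C = C₀·e^(−kτ), so C_peak/C_trough = e^(kτ).
τ_max = ln(C_peak/C_trough) / k = ln(23.4/8.3) / 0.05000 = 1.036 / 0.05000 = 20.72 h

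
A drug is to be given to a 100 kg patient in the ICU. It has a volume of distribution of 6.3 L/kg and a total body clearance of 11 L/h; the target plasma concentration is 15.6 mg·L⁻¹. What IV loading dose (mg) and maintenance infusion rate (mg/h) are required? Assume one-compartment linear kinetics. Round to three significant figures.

Total Vd = 6.3 × 100 = 630.0 L
Loading dose = Vd × C = 630.0 × 15.6 = 9828 mg
Infusion rate = 11.00 L/h × 15.6 mg/L = 171.6 mg/h

(a) 9830 mg; (b) 172 mg/h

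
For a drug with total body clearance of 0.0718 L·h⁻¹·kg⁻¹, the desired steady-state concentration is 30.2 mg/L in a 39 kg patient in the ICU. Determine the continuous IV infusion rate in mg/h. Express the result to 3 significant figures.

84.6 mg/h

CL = 0.0718 L·h⁻¹·kg⁻¹ × 39 kg = 2.800 L/h
Infusion rate = CL · Css = 2.800 L/h × 30.2 mg/L = 84.56 mg/h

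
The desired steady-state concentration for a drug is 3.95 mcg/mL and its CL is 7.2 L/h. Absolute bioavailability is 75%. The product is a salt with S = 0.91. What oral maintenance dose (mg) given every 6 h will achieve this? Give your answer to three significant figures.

250 mg

At steady state, dose per interval replaces the amount cleared in that interval: F·S·D/τ = CL·Css.
D = CL × Css × τ / F / S = 7.200 × 3.95 × 6 / 0.75 / 0.91 = 250.0 mg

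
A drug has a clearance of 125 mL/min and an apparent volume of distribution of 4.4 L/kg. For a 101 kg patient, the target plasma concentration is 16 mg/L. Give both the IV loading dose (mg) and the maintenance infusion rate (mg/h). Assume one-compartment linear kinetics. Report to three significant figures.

(a) 7110 mg; (b) 120 mg/h

Vd = 4.4 L/kg × 101 kg = 444.4 L
Loading dose = Vd × C = 444.4 × 16 = 7110 mg
CL = 125 mL/min = 125 × 0.06 = 7.500 L/h
Infusion rate = 7.500 L/h × 16 mg/L = 120.0 mg/h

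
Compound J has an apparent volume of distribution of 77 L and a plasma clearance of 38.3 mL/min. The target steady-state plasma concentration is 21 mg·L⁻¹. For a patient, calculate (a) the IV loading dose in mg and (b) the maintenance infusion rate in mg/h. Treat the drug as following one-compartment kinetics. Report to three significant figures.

Loading dose = Vd × C = 77.00 × 21 = 1617 mg
CL = 38.3 mL/min × 60/1000 = 2.298 L/h
Maintenance infusion rate = CL × Css = 2.298 × 21 = 48.26 mg/h

(a) 1620 mg; (b) 48.3 mg/h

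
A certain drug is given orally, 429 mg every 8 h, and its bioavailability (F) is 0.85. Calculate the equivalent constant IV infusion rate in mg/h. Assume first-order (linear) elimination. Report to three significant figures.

Equivalent systemic input: infusion rate = F·D/τ.
Rate = 0.85 × 429 / 8 = 45.58 mg/h

45.6 mg/h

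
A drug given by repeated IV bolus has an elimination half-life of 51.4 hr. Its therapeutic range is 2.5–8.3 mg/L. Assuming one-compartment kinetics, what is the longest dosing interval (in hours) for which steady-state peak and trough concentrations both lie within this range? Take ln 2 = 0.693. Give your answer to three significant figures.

k = 0.693 / t½ = 0.693 / 51.4 = 0.01348 h⁻¹
Between IV bolus doses, concentration decays as C = C₀·e^(−kτ), so C_peak/C_trough = e^(kτ).
τ_max = ln(C_peak/C_trough) / k = ln(8.3/2.5) / 0.01348 = 1.200 / 0.01348 = 89.02 h

89.0 h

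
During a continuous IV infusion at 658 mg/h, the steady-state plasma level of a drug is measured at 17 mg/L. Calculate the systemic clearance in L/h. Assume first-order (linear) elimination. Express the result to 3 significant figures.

At steady state, infusion rate = CL × Css, so CL = rate / Css.
CL = 658 / 17 = 38.71 L/h

38.7 L/h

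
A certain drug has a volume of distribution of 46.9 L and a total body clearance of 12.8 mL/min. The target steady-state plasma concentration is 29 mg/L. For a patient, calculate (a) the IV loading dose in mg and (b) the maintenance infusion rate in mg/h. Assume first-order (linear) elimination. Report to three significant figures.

(a) 1360 mg; (b) 22.3 mg/h

LD = Vd · C_target = 46.90 × 29 = 1360 mg
CL = 12.8 mL/min × 60/1000 = 0.7680 L/h
Maintenance: replace elimination → rate = CL × Css = 0.7680 × 29 = 22.27 mg/h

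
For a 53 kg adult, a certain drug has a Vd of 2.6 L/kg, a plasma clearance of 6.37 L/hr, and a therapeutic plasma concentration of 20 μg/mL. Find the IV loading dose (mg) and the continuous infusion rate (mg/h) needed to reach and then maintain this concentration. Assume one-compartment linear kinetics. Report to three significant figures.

(a) 2760 mg; (b) 127 mg/h

Vd(total) = 53 kg × 2.6 L/kg = 137.8 L
LD = Vd · C_target = 137.8 × 20 = 2756 mg
Infusion rate = 6.370 L/h × 20 mg/L = 127.4 mg/h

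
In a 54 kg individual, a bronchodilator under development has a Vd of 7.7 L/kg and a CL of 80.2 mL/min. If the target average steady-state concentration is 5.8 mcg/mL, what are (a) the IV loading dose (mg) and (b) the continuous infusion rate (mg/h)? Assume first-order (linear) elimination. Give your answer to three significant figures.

(a) 2410 mg; (b) 27.9 mg/h

Total Vd = 7.7 × 54 = 415.8 L
Loading: fill Vd to C_target → 415.8 L × 5.8 mg/L = 2412 mg
Convert clearance: 80.2 mL/min × 60 min/h ÷ 1000 mL/L = 4.812 L/h
Maintenance infusion rate = CL × Css = 4.812 × 5.8 = 27.91 mg/h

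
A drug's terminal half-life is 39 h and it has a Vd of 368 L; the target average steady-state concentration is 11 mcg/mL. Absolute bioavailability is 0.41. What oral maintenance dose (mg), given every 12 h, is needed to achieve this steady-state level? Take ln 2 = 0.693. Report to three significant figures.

2110 mg

CL = 0.693 × Vd / t½ = 0.693 × 368.0 / 39 = 6.539 L/h
D = CL × Css × τ / F = 6.539 × 11 × 12 / 0.41 = 2105 mg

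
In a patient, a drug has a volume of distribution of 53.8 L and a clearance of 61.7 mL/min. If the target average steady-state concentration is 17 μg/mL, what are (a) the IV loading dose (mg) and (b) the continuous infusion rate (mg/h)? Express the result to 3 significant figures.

Loading dose = Vd × C = 53.80 × 17 = 914.6 mg
Convert clearance: 61.7 mL/min × 60 min/h ÷ 1000 mL/L = 3.702 L/h
Maintenance infusion rate = CL × Css = 3.702 × 17 = 62.93 mg/h

(a) 915 mg; (b) 62.9 mg/h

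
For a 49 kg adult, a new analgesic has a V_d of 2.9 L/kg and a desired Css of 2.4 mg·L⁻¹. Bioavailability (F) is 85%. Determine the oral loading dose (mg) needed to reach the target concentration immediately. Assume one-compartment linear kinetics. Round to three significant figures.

Vd = 2.9 L/kg × 49 kg = 142.1 L
The loading dose fills Vd to the target concentration.
LD = Vd × C / F = 142.1 × 2.400 / 0.85 = 401.2 mg

401 mg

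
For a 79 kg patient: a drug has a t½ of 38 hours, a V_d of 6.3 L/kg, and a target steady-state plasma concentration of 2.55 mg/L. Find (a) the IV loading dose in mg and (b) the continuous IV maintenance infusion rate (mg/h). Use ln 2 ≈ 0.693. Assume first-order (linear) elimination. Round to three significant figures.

Total Vd = 6.3 × 79 = 497.7 L
LD = Vd × C = 497.7 × 2.55 = 1269 mg
CL = 0.693 × Vd / t½ = 0.693 × 497.7 / 38 = 9.076 L/h
Infusion rate = CL × Css = 9.076 × 2.55 = 23.14 mg/h

(a) 1270 mg; (b) 23.1 mg/h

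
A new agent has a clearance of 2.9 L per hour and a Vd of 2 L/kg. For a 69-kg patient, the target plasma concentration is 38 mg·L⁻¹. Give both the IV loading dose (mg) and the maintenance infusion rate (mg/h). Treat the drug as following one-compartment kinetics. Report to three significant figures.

(a) 5240 mg; (b) 110 mg/h

Vd = 2 L/kg × 69 kg = 138.0 L
Loading: fill Vd to C_target → 138.0 L × 38 mg/L = 5244 mg
Infusion rate = 2.900 L/h × 38 mg/L = 110.2 mg/h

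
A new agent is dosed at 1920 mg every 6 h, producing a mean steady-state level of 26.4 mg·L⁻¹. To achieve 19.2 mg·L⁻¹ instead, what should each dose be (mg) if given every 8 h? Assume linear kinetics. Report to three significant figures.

1860 mg

With linear kinetics, Css is proportional to dose rate (D/τ) at fixed clearance.
D₂ = D₁ × (Css,target / Css,current) × (τ₂/τ₁) = 1920 × (19.2/26.4) × (8/6) = 1862 mg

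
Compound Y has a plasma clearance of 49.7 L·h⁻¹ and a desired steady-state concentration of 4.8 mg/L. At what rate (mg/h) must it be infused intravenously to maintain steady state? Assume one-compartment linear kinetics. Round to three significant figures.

239 mg/h

At steady state, infusion rate equals elimination rate: rate in = CL × Css.
Rate = CL × Css = 49.70 × 4.8 = 238.6 mg/h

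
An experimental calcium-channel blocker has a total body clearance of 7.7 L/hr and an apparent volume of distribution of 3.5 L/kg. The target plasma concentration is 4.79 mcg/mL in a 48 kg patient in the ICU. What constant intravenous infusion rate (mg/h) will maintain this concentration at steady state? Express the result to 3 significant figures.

36.9 mg/h

Vd does not affect the maintenance rate; only clearance governs steady-state input.
Infusion rate = CL · Css = 7.700 L/h × 4.79 mg/L = 36.88 mg/h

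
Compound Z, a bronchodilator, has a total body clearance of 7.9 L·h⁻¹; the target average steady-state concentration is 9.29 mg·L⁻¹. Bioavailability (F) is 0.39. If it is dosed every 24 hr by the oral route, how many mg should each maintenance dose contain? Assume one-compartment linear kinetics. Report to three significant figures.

4520 mg

At steady state, dose per interval replaces the amount cleared in that interval: F·D/τ = CL·Css.
D = CL × Css × τ / F = 7.900 × 9.29 × 24 / 0.39 = 4516 mg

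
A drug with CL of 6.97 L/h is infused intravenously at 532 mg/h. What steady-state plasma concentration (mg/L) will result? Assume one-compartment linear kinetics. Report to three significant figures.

Css = rate / CL = 532 / 6.970 = 76.33 mg/L

76.3 mg/L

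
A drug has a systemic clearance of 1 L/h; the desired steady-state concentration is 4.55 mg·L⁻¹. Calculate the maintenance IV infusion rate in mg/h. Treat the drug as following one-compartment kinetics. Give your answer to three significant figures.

Infusion rate = CL · Css = 1.000 L/h × 4.55 mg/L = 4.550 mg/h

4.55 mg/h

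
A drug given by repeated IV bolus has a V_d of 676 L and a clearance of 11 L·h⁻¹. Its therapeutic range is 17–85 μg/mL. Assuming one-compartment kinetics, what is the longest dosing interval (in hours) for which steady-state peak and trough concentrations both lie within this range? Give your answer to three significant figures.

98.9 h

k = CL / Vd = 11.00 / 676.0 = 0.01627 h⁻¹
Between IV bolus doses, concentration decays as C = C₀·e^(−kτ), so C_peak/C_trough = e^(kτ).
τ_max = ln(C_peak/C_trough) / k = ln(85/17) / 0.01627 = 1.609 / 0.01627 = 98.89 h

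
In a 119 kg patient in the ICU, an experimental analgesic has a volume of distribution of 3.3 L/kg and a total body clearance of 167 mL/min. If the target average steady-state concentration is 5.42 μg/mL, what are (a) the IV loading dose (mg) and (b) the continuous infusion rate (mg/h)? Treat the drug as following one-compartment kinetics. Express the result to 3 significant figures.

(a) 2130 mg; (b) 54.3 mg/h

Vd(total) = 119 kg × 3.3 L/kg = 392.7 L
LD = Vd · C_target = 392.7 × 5.42 = 2128 mg
CL = 167 mL/min × 60/1000 = 10.02 L/h
Maintenance infusion rate = CL × Css = 10.02 × 5.42 = 54.31 mg/h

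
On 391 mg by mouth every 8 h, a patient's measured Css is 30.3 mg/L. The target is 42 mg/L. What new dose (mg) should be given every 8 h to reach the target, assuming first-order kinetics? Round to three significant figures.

For first-order elimination, Css ∝ F·D/(CL·τ); F and CL are unchanged, so Css ∝ D/τ.
D₂ = D₁ × (Css,target / Css,current) = 391 × 42/30.3 = 542.0 mg

542 mg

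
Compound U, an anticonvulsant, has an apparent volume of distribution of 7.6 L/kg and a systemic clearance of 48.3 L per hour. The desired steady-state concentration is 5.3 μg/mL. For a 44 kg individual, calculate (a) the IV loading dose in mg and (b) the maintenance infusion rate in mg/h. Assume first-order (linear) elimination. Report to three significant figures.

(a) 1770 mg; (b) 256 mg/h

Total Vd = 7.6 × 44 = 334.4 L
Loading: fill Vd to C_target → 334.4 L × 5.3 mg/L = 1772 mg
Maintenance: replace elimination → rate = CL × Css = 48.30 × 5.3 = 256.0 mg/h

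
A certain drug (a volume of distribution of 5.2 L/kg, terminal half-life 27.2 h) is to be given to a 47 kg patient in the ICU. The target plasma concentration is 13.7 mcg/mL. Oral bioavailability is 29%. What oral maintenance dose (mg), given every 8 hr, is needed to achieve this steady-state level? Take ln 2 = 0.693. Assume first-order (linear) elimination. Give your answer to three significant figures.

Vd = 5.2 L/kg × 47 kg = 244.4 L
k = 0.693/27.2 = 0.02548 h⁻¹, so CL = k·Vd = 0.02548 × 244.4 = 6.227 L/h
D = CL × Css × τ / F = 6.227 × 13.7 × 8 / 0.29 = 2353 mg

2350 mg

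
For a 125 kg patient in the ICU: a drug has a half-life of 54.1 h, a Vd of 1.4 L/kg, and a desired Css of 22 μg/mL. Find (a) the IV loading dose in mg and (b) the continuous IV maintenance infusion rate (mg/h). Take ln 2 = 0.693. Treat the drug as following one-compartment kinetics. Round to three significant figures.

(a) 3850 mg; (b) 49.3 mg/h

Vd = 1.4 L/kg × 125 kg = 175.0 L
LD = Vd × C = 175.0 × 22 = 3850 mg
CL = 0.693 × Vd / t½ = 0.693 × 175.0 / 54.1 = 2.242 L/h
Infusion rate = CL × Css = 2.242 × 22 = 49.32 mg/h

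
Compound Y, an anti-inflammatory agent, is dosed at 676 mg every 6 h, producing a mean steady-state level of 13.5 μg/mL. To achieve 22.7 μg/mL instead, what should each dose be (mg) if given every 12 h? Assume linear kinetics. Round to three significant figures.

With linear kinetics, Css is proportional to dose rate (D/τ) at fixed clearance.
D₂ = D₁ × (Css,target / Css,current) × (τ₂/τ₁) = 676 × (22.7/13.5) × (12/6) = 2273 mg

2270 mg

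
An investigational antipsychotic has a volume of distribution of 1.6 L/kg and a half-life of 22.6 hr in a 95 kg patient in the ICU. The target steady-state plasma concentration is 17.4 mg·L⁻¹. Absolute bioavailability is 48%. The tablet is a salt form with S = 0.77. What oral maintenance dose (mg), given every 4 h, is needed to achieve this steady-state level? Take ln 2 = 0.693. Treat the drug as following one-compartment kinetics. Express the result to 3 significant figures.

Vd(total) = 95 kg × 1.6 L/kg = 152.0 L
CL = ln 2 · Vd / t½ = 0.693 × 152.0 / 22.6 = 4.661 L/h
D = CL × Css × τ / F / S = 4.661 × 17.4 × 4 / 0.48 / 0.77 = 877.7 mg

878 mg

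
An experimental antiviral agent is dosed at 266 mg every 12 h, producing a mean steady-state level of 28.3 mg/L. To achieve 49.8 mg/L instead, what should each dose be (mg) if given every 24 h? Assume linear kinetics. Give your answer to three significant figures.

936 mg

For first-order elimination, Css ∝ F·D/(CL·τ); F and CL are unchanged, so Css ∝ D/τ.
D₂ = D₁ × (Css,target / Css,current) × (τ₂/τ₁) = 266 × (49.8/28.3) × (24/12) = 936.2 mg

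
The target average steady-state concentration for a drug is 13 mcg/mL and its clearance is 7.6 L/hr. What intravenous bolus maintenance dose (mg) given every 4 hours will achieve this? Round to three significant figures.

395 mg

At steady state, dose per interval replaces the amount cleared in that interval: D/τ = CL·Css.
D = CL × Css × τ = 7.600 × 13 × 4 = 395.2 mg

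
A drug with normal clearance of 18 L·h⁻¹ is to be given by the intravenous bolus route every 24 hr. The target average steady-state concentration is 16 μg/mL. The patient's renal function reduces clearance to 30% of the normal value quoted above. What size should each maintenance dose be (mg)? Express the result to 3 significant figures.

Patient clearance = 0.3 × 18.00 = 5.400 L/h
D = CL × Css × τ = 5.400 × 16 × 24 = 2074 mg

2070 mg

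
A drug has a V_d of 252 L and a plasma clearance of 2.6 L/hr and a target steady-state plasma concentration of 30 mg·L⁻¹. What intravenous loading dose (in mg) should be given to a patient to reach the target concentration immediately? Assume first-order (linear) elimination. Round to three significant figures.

7560 mg

LD = Vd × C = 252.0 × 30.00 = 7560 mg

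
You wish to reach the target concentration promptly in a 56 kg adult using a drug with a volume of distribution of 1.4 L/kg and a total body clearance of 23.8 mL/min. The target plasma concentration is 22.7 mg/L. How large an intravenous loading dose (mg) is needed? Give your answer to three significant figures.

Vd(total) = 56 kg × 1.4 L/kg = 78.40 L
LD = Vd × C = 78.40 × 22.70 = 1780 mg

1780 mg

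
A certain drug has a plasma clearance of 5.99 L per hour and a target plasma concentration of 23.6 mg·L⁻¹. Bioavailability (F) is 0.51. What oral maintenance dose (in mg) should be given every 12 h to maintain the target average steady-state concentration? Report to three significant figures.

D = CL × Css × τ / F = 5.990 × 23.6 × 12 / 0.51 = 3326 mg

3330 mg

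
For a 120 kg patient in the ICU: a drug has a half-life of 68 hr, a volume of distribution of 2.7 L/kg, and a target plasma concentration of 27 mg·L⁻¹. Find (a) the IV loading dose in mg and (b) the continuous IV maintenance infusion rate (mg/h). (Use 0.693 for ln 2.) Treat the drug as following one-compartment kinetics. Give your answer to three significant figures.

(a) 8750 mg; (b) 89.2 mg/h

Total Vd = 2.7 × 120 = 324.0 L
LD = Vd × C = 324.0 × 27 = 8748 mg
CL = 0.693 × Vd / t½ = 0.693 × 324.0 / 68 = 3.302 L/h
Infusion rate = CL × Css = 3.302 × 27 = 89.15 mg/h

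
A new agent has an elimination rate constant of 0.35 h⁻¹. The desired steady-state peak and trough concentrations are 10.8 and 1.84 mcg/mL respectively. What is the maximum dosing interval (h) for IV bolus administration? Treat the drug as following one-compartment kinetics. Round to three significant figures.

5.06 h

Between IV bolus doses, concentration decays as C = C₀·e^(−kτ), so C_peak/C_trough = e^(kτ).
τ_max = ln(C_peak/C_trough) / k = ln(10.8/1.84) / 0.3500 = 1.770 / 0.3500 = 5.057 h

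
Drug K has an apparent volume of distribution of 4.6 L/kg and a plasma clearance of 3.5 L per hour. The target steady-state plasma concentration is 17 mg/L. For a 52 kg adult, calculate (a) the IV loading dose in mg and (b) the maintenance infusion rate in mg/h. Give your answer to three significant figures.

(a) 4070 mg; (b) 59.5 mg/h

Vd = 4.6 L/kg × 52 kg = 239.2 L
LD = Vd · C_target = 239.2 × 17 = 4066 mg
Infusion rate = 3.500 L/h × 17 mg/L = 59.50 mg/h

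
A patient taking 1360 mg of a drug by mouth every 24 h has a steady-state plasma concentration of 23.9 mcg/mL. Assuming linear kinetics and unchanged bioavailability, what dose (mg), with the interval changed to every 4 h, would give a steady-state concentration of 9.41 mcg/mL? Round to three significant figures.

With linear kinetics, Css is proportional to dose rate (D/τ) at fixed clearance.
D₂ = D₁ × (Css,target / Css,current) × (τ₂/τ₁) = 1360 × (9.41/23.9) × (4/24) = 89.24 mg

89.2 mg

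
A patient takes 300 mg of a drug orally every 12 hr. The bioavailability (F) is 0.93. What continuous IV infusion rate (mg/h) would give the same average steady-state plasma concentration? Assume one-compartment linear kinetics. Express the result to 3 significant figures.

23.3 mg/h

Equivalent systemic input: infusion rate = F·D/τ.
Rate = 0.93 × 300 / 12 = 23.25 mg/h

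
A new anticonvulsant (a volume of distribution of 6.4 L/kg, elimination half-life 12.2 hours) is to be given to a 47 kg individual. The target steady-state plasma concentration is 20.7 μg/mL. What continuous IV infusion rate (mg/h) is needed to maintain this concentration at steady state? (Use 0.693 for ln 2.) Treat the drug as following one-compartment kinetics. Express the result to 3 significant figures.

354 mg/h

Vd = 6.4 L/kg × 47 kg = 300.8 L
CL = 0.693 × Vd / t½ = 0.693 × 300.8 / 12.2 = 17.09 L/h
Infusion rate = CL × Css = 17.09 × 20.7 = 353.8 mg/h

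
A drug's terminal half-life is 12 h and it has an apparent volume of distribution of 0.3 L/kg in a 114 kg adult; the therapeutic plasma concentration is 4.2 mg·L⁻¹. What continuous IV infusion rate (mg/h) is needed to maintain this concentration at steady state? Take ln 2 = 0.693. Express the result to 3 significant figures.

8.30 mg/h

Vd = 0.3 L/kg × 114 kg = 34.20 L
CL = ln 2 · Vd / t½ = 0.693 × 34.20 / 12 = 1.975 L/h
Infusion rate = CL × Css = 1.975 × 4.2 = 8.295 mg/h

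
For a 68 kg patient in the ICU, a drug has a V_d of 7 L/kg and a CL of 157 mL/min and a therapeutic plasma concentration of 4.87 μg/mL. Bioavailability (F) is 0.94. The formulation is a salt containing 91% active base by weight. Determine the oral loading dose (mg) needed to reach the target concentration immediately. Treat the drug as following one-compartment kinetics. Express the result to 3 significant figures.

2710 mg

Vd = 7 L/kg × 68 kg = 476.0 L
LD = Vd × C / F / S = 476.0 × 4.870 / 0.94 / 0.91 = 2710 mg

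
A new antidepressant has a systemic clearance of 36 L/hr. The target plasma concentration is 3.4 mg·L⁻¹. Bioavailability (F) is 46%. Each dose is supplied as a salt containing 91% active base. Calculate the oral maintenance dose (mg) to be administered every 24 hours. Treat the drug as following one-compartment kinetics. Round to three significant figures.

D = CL × Css × τ / F / S = 36.00 × 3.4 × 24 / 0.46 / 0.91 = 7018 mg

7020 mg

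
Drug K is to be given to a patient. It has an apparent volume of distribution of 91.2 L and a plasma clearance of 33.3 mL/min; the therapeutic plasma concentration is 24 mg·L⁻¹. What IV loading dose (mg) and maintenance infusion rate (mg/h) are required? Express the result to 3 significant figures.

(a) 2190 mg; (b) 48.0 mg/h

LD = Vd · C_target = 91.20 × 24 = 2189 mg
Convert clearance: 33.3 mL/min × 60 min/h ÷ 1000 mL/L = 1.998 L/h
Infusion rate = 1.998 L/h × 24 mg/L = 47.95 mg/h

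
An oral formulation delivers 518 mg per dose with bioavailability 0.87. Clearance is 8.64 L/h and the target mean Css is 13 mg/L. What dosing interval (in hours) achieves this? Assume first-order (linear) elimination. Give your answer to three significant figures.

4.01 h

F·D/τ = CL·Css → τ = F·D / (CL·Css).
τ = 0.87 × 518 / (8.64 × 13) = 4.012 h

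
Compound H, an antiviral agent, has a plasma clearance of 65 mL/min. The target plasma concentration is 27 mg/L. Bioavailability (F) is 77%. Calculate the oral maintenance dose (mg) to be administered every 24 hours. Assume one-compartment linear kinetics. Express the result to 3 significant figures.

3280 mg

CL = 65 mL/min × 60/1000 = 3.900 L/h
D = CL × Css × τ / F = 3.900 × 27 × 24 / 0.77 = 3282 mg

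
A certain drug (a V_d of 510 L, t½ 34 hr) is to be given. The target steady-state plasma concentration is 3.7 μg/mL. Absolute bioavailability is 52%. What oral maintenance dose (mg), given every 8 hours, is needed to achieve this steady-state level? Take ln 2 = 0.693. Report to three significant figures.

592 mg

CL = 0.693 × Vd / t½ = 0.693 × 510.0 / 34 = 10.40 L/h
D = CL × Css × τ / F = 10.40 × 3.7 × 8 / 0.52 = 592.0 mg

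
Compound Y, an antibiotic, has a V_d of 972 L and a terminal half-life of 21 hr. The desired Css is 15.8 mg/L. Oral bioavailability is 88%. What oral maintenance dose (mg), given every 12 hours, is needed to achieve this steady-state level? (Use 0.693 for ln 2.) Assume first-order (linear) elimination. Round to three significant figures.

6910 mg

k = 0.693/21 = 0.03300 h⁻¹, so CL = k·Vd = 0.03300 × 972.0 = 32.08 L/h
D = CL × Css × τ / F = 32.08 × 15.8 × 12 / 0.88 = 6912 mg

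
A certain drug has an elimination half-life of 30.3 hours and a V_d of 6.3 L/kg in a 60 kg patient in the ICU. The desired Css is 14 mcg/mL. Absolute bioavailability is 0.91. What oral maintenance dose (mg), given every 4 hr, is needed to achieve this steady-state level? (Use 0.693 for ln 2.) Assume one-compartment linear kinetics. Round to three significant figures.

532 mg

Vd = 6.3 L/kg × 60 kg = 378.0 L
CL = ln 2 · Vd / t½ = 0.693 × 378.0 / 30.3 = 8.645 L/h
D = CL × Css × τ / F = 8.645 × 14 × 4 / 0.91 = 532.0 mg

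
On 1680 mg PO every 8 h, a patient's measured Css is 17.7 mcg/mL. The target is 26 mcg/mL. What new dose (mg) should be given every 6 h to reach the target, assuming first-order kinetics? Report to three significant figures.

1850 mg

With linear kinetics, Css is proportional to dose rate (D/τ) at fixed clearance.
D₂ = D₁ × (Css,target / Css,current) × (τ₂/τ₁) = 1680 × (26/17.7) × (6/8) = 1851 mg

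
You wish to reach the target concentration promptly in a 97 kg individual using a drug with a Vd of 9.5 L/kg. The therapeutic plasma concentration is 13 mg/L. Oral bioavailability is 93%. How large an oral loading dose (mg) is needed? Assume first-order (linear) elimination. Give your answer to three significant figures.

Vd = 9.5 L/kg × 97 kg = 921.5 L
LD = Vd × C / F = 921.5 × 13.00 / 0.93 = 12880 mg

12900 mg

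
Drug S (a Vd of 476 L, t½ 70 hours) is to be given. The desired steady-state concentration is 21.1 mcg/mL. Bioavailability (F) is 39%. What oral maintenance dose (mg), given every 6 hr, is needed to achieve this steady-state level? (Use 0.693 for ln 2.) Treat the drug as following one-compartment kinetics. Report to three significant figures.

1530 mg

CL = ln 2 · Vd / t½ = 0.693 × 476.0 / 70 = 4.712 L/h
D = CL × Css × τ / F = 4.712 × 21.1 × 6 / 0.39 = 1530 mg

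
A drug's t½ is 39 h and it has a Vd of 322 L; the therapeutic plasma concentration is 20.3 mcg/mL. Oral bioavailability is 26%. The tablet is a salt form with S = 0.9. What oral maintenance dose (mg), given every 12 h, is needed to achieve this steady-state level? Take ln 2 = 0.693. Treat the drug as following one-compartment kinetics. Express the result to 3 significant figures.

k = 0.693/39 = 0.01777 h⁻¹, so CL = k·Vd = 0.01777 × 322.0 = 5.722 L/h
D = CL × Css × τ / F / S = 5.722 × 20.3 × 12 / 0.26 / 0.9 = 5957 mg

5960 mg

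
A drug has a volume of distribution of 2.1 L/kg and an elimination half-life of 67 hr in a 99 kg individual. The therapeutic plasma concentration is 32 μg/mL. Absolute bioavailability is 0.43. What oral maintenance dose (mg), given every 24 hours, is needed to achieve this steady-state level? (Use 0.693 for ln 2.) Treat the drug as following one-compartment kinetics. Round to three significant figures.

3840 mg

Vd(total) = 99 kg × 2.1 L/kg = 207.9 L
k = 0.693/67 = 0.01034 h⁻¹, so CL = k·Vd = 0.01034 × 207.9 = 2.150 L/h
D = CL × Css × τ / F = 2.150 × 32 × 24 / 0.43 = 3840 mg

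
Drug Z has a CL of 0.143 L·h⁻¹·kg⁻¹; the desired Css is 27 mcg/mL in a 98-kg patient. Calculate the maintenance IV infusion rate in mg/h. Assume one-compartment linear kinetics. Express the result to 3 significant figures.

378 mg/h

CL = 0.143 L·h⁻¹·kg⁻¹ × 98 kg = 14.01 L/h
At steady state, infusion rate equals elimination rate: rate in = CL × Css.
Rate = CL × Css = 14.01 × 27 = 378.3 mg/h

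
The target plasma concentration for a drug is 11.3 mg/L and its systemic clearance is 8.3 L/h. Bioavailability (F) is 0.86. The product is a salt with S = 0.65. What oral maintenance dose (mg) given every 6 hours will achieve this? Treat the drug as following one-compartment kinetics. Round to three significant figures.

At steady state, dose per interval replaces the amount cleared in that interval: F·S·D/τ = CL·Css.
D = CL × Css × τ / F / S = 8.300 × 11.3 × 6 / 0.86 / 0.65 = 1007 mg

1010 mg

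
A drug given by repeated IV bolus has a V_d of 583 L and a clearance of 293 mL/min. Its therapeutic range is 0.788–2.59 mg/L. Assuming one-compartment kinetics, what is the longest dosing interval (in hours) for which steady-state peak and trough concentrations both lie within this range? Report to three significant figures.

39.5 h

Convert clearance: 293 mL/min × 60 min/h ÷ 1000 mL/L = 17.58 L/h
k = CL / Vd = 17.58 / 583.0 = 0.03015 h⁻¹
Between IV bolus doses, concentration decays as C = C₀·e^(−kτ), so C_peak/C_trough = e^(kτ).
τ_max = ln(C_peak/C_trough) / k = ln(2.59/0.788) / 0.03015 = 1.190 / 0.03015 = 39.47 h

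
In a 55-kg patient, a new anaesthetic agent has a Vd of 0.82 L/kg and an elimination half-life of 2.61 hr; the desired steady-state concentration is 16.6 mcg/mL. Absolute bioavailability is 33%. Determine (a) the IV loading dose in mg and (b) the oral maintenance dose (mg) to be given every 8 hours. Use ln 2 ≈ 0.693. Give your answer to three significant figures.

(a) 749 mg; (b) 4820 mg

Vd = 0.82 L/kg × 55 kg = 45.10 L
LD = Vd × C = 45.10 × 16.6 = 748.7 mg
CL = 0.693 × Vd / t½ = 0.693 × 45.10 / 2.61 = 11.97 L/h
D = CL × Css × τ / F = 11.97 × 16.6 × 8 / 0.33 = 4817 mg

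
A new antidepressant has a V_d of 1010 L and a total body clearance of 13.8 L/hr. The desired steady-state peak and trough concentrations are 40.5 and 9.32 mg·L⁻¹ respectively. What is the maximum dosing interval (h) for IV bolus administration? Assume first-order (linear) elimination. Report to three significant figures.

k = CL / Vd = 13.80 / 1010 = 0.01366 h⁻¹
Between IV bolus doses, concentration decays as C = C₀·e^(−kτ), so C_peak/C_trough = e^(kτ).
τ_max = ln(C_peak/C_trough) / k = ln(40.5/9.32) / 0.01366 = 1.469 / 0.01366 = 107.5 h

108 h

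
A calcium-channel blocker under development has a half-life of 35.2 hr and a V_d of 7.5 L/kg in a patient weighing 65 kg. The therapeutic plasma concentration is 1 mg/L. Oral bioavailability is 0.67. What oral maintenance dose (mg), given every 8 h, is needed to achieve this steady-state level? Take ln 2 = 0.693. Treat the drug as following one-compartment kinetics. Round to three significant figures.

Vd(total) = 65 kg × 7.5 L/kg = 487.5 L
CL = 0.693 × Vd / t½ = 0.693 × 487.5 / 35.2 = 9.598 L/h
D = CL × Css × τ / F = 9.598 × 1 × 8 / 0.67 = 114.6 mg

115 mg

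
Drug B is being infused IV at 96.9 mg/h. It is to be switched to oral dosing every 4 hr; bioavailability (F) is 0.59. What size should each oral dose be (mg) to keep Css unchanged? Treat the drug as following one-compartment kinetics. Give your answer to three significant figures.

To maintain the same Css, the systemic dosing rate must be unchanged: F·D/τ = infusion rate.
D = rate × τ / F = 96.9 × 4 / 0.59 = 656.9 mg

657 mg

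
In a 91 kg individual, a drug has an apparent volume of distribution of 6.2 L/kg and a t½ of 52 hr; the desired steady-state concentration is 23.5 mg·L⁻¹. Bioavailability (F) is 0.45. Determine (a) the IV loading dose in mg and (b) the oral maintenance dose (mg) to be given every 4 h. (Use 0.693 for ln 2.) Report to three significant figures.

Vd(total) = 91 kg × 6.2 L/kg = 564.2 L
LD = Vd × C = 564.2 × 23.5 = 13260 mg
CL = 0.693 × Vd / t½ = 0.693 × 564.2 / 52 = 7.519 L/h
D = CL × Css × τ / F = 7.519 × 23.5 × 4 / 0.45 = 1571 mg

(a) 13300 mg; (b) 1570 mg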